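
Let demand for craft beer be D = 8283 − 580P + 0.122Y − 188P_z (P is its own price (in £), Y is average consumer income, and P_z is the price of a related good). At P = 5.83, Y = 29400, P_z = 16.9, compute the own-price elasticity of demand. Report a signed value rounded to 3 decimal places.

At the given values, D = 8283 − 580(5.83) + 0.122(29400) − 188(16.9) = 5311.2.
∂D/∂P = −580.
E = (-580) × (5.83/5311.2) = -0.63665…

-0.637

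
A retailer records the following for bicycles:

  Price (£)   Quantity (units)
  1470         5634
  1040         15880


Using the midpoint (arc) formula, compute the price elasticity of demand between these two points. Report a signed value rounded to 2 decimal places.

%ΔQ = (15880 − 5634) / [(5634 + 15880)/2] = 10246/10757 = 0.952496…
%ΔP = (1040 − 1470) / [(1470 + 1040)/2] = -430/1255 = -0.342629…
Arc Ed = %ΔQ / %ΔP = (10246/10757) / (-430/1255) = -2.7799…

-2.78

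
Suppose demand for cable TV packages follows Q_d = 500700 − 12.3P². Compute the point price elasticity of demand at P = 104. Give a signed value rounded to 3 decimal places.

dQ_d/dP = −2·12.3·P = -2558.4. At P = 104, Q_d = 367663.2.
Ed = (dQ_d/dP)·(P/Q_d) = (-2558.4) × (104/367663.2) = -0.72368…

-0.724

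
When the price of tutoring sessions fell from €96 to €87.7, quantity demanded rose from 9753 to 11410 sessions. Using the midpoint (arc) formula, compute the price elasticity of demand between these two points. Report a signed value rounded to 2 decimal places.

-1.73

%ΔQ = (11410 − 9753) / [(9753 + 11410)/2] = 1657/10581.5 = 0.156594…
%ΔP = (87.7 − 96) / [(96 + 87.7)/2] = -8.3/91.85 = -0.090364…
Arc Ed = %ΔQ / %ΔP = (1657/10581.5) / (-8.3/91.85) = -1.7329…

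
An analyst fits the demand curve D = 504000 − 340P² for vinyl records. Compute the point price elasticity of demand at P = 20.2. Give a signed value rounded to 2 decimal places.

-0.76

dD/dP = −2·340·P = -13736. At P = 20.2, D = 365266.4.
Ed = (dD/dP)·(P/D) = (-13736) × (20.2/365266.4) = -0.7596…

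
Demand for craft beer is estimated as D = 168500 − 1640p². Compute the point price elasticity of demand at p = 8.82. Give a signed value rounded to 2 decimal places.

dD/dp = −2·1640·p = -28929.6. At p = 8.82, D = 40920.464.
Ed = (dD/dp)·(p/D) = (-28929.6) × (8.82/40920.464) = -6.2354…

-6.24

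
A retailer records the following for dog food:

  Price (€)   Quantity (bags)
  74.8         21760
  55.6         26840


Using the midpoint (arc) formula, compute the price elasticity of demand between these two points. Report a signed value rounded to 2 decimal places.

%ΔQ = (26840 − 21760) / [(21760 + 26840)/2] = 5080/24300 = 0.209053…
%ΔP = (55.6 − 74.8) / [(74.8 + 55.6)/2] = -19.2/65.2 = -0.294478…
Arc Ed = %ΔQ / %ΔP = (5080/24300) / (-19.2/65.2) = -0.7099…

-0.71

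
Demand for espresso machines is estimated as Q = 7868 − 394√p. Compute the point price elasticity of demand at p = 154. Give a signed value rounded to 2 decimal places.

dQ/dp = −394/(2√p) = -15.8747. At p = 154, Q = 2978.59.
Ed = (dQ/dp)·(p/Q) = (-15.8747) × (154/2978.59) = -0.8207…

-0.82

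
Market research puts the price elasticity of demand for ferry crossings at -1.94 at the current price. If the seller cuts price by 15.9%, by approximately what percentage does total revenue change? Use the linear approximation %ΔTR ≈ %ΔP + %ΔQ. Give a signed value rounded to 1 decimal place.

+14.9%

%ΔQ ≈ Ed × %ΔP = (-1.94) × (-15.9%) = +30.8460%
%ΔTR ≈ %ΔP + %ΔQ = (-15.9%) + (+30.8460%) = +14.9460%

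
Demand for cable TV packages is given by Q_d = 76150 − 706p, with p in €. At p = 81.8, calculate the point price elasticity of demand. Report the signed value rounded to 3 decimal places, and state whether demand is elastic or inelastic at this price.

-3.139; elastic

dQ_d/dp = −706. At p = 81.8, Q_d = 76150 − 706(81.8) = 18399.2.
Ed = (dQ_d/dp)·(p/Q_d) = −706 × (81.8/18399.2) = -3.13876…
|Ed| = 3.139 > 1, so demand is elastic.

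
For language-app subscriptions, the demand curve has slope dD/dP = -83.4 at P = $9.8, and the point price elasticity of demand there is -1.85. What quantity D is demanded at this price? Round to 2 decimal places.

Ed = (dD/dP)·(P/D) ⇒ D = (dD/dP)·P/Ed = (-83.4)·9.8/(-1.85) = 441.7945…

441.79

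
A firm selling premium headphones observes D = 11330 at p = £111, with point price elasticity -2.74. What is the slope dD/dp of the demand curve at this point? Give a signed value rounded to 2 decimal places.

Ed = (dD/dp)·(p/D) ⇒ dD/dp = Ed·D/p = (-2.74)·11330/111 = -279.6774…

-279.68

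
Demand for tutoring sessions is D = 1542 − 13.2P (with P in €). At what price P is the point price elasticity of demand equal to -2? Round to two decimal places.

77.88

Ed = −13.2P/(1542 − 13.2P). Set this equal to -2:
13.2P = 2·(1542 − 13.2P) ⇒ 13.2P(1 + 2) = 2·1542
P = 2·1542 / (13.2·3) = 77.8787…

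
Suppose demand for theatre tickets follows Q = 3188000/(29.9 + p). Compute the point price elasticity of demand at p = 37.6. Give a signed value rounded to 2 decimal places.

-0.56

dQ/dp = −3188000/(29.9 + p)² = -699.698. At p = 37.6, Q = 47229.6.
Ed = (dQ/dp)·(p/Q) = (-699.698) × (37.6/47229.6) = -0.5570…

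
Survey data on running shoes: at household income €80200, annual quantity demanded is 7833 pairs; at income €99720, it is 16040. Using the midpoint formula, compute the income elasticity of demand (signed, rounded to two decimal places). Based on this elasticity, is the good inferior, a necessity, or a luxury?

%ΔQ = (16040 − 7833)/[( 7833 + 16040)/2] = 8207/11936.5 = 0.687554…
%ΔIncome = (99720 − 80200)/[( 80200 + 99720)/2] = 19520/89960 = 0.216985…
E_income = (8207/11936.5) / (19520/89960) = 3.1686…
E_income > 1 ⇒ normal good, luxury.

3.17; luxury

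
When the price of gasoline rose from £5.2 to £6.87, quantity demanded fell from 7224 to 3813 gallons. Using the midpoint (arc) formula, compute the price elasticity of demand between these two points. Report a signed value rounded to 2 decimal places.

-2.23

%ΔQ = (3813 − 7224) / [(7224 + 3813)/2] = -3411/5518.5 = -0.618102…
%ΔP = (6.87 − 5.2) / [(5.2 + 6.87)/2] = 1.67/6.035 = 0.276719…
Arc Ed = %ΔQ / %ΔP = (-3411/5518.5) / (1.67/6.035) = -2.2336…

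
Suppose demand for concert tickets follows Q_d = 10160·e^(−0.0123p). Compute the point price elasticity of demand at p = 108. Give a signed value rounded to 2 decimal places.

-1.33

dQ_d/dp = −0.0123·Q_d = -33.1041. At p = 108, Q_d = 2691.39.
Ed = (dQ_d/dp)·(p/Q_d) = (-33.1041) × (108/2691.39) = -1.3284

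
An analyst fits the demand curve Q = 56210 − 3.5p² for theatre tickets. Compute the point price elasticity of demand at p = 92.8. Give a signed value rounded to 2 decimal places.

-2.31

dQ/dp = −2·3.5·p = -649.6. At p = 92.8, Q = 26068.56.
Ed = (dQ/dp)·(p/Q) = (-649.6) × (92.8/26068.56) = -2.3124…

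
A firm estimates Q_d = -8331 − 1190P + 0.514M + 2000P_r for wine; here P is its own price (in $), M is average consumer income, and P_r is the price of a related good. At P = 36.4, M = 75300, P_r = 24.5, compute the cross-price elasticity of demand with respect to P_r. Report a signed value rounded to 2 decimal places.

1.36

At the given values, Q_d = -8331 − 1190(36.4) + 0.514(75300) + 2000(24.5) = 36057.2.
∂Q_d/∂P_r = 2000.
E = (2000) × (24.5/36057.2) = 1.3589…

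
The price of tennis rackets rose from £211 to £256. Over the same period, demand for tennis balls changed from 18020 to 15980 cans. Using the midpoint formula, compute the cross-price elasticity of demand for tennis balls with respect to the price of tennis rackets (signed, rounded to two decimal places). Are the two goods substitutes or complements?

-0.62; complements

%ΔQ_{tennis balls} = (15980 − 18020)/avg = -2040/17000 = -0.12
%ΔP_{tennis rackets} = (256 − 211)/avg = 45/233.5 = 0.192719…
E_cross = (-2040/17000) / (45/233.5) = -0.6226…
E_cross < 0 ⇒ the goods are complements.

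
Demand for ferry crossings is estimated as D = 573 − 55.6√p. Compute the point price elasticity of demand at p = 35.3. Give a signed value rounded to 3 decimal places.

dD/dp = −55.6/(2√p) = -4.67905. At p = 35.3, D = 242.659.
Ed = (dD/dp)·(p/D) = (-4.67905) × (35.3/242.659) = -0.68066…

-0.681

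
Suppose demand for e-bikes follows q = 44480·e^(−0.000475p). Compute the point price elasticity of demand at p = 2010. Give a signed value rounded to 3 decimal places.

-0.955

dq/dp = −0.000475·q = -8.13234. At p = 2010, q = 17120.7.
Ed = (dq/dp)·(p/q) = (-8.13234) × (2010/17120.7) = -0.95475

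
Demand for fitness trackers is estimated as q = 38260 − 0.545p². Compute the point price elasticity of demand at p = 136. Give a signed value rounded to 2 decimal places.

dq/dp = −2·0.545·p = -148.24. At p = 136, q = 28179.68.
Ed = (dq/dp)·(p/q) = (-148.24) × (136/28179.68) = -0.7154…

-0.72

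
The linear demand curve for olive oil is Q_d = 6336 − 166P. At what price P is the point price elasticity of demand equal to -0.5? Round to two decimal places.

Ed = −166P/(6336 − 166P). Set this equal to -0.5:
166P = 0.5·(6336 − 166P) ⇒ 166P(1 + 0.5) = 0.5·6336
P = 0.5·6336 / (166·1.5) = 12.7228…

12.72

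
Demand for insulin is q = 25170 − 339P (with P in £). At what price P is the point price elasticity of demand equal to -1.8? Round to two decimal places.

Ed = −339P/(25170 − 339P). Set this equal to -1.8:
339P = 1.8·(25170 − 339P) ⇒ 339P(1 + 1.8) = 1.8·25170
P = 1.8·25170 / (339·2.8) = 47.7307…

47.73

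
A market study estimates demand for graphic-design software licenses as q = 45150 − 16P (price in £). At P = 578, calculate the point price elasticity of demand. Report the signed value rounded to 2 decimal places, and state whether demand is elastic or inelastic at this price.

-0.26; inelastic

dq/dP = −16. At P = 578, q = 45150 − 16(578) = 35902.
Ed = (dq/dP)·(P/q) = −16 × (578/35902) = -0.2575…
|Ed| = 0.26 < 1, so demand is inelastic.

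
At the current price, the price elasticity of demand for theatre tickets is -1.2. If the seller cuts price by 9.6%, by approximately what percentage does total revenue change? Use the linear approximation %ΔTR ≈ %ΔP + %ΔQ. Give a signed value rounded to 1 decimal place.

+1.9%

%ΔQ ≈ Ed × %ΔP = (-1.2) × (-9.6%) = +11.5200%
%ΔTR ≈ %ΔP + %ΔQ = (-9.6%) + (+11.5200%) = +1.9200%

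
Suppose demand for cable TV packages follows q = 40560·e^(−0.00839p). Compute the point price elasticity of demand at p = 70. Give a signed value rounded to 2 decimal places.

-0.59

dq/dp = −0.00839·q = -189.147. At p = 70, q = 22544.3.
Ed = (dq/dp)·(p/q) = (-189.147) × (70/22544.3) = -0.5873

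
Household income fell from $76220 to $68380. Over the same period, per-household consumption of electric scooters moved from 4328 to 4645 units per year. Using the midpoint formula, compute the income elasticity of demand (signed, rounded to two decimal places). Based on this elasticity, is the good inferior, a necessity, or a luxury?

-0.65; inferior

%ΔQ = (4645 − 4328)/[( 4328 + 4645)/2] = 317/4486.5 = 0.070656…
%ΔIncome = (68380 − 76220)/[( 76220 + 68380)/2] = -7840/72300 = -0.108437…
E_income = (317/4486.5) / (-7840/72300) = -0.6515…
E_income < 0 ⇒ inferior good.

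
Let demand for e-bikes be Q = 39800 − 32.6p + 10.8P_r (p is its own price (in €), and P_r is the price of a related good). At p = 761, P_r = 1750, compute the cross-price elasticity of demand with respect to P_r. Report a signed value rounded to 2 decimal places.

At the given values, Q = 39800 − 32.6(761) + 10.8(1750) = 33891.4.
∂Q/∂P_r = 10.8.
E = (10.8) × (1750/33891.4) = 0.5576…

0.56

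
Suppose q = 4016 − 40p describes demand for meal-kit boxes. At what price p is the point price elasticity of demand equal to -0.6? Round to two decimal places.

Ed = −40p/(4016 − 40p). Set this equal to -0.6:
40p = 0.6·(4016 − 40p) ⇒ 40p(1 + 0.6) = 0.6·4016
p = 0.6·4016 / (40·1.6) = 37.65

37.65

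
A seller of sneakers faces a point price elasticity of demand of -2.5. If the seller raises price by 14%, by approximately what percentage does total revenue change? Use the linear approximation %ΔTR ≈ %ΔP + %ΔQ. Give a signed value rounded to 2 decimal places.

%ΔQ ≈ Ed × %ΔP = (-2.5) × (+14%) = -35.0000%
%ΔTR ≈ %ΔP + %ΔQ = (+14%) + (-35.0000%) = -21.0000%

-21.00%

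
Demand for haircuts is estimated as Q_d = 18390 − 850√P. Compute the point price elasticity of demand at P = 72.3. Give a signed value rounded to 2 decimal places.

dQ_d/dP = −850/(2√P) = -49.9827. At P = 72.3, Q_d = 11162.5.
Ed = (dQ_d/dP)·(P/Q_d) = (-49.9827) × (72.3/11162.5) = -0.3237…

-0.32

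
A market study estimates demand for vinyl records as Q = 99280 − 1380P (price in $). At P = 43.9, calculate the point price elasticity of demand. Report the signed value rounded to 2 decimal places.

dQ/dP = −1380. At P = 43.9, Q = 99280 − 1380(43.9) = 38698.
Ed = (dQ/dP)·(P/Q) = −1380 × (43.9/38698) = -1.5655…

-1.57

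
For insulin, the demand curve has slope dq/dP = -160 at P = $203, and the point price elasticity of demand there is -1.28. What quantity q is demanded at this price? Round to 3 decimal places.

Ed = (dq/dP)·(P/q) ⇒ q = (dq/dP)·P/Ed = (-160)·203/(-1.28) = 25375

25375.000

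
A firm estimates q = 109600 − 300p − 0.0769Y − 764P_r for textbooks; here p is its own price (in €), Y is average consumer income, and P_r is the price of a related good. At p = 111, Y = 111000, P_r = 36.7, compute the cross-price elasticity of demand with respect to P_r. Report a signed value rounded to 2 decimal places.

-0.71

At the given values, q = 109600 − 300(111) − 0.0769(111000) − 764(36.7) = 39725.3.
∂q/∂P_r = -764.
E = (-764) × (36.7/39725.3) = -0.7058…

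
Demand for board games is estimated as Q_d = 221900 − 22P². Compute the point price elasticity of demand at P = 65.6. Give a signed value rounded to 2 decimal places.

-1.49

dQ_d/dP = −2·22·P = -2886.4. At P = 65.6, Q_d = 127226.08.
Ed = (dQ_d/dP)·(P/Q_d) = (-2886.4) × (65.6/127226.08) = -1.4882…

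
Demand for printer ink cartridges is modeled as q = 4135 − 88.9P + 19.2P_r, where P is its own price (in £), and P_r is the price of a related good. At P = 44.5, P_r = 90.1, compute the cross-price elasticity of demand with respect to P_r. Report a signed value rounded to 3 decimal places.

At the given values, q = 4135 − 88.9(44.5) + 19.2(90.1) = 1908.87.
∂q/∂P_r = 19.2.
E = (19.2) × (90.1/1908.87) = 0.90625…

0.906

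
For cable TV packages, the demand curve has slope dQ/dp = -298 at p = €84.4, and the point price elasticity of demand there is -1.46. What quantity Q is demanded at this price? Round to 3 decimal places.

Ed = (dQ/dp)·(p/Q) ⇒ Q = (dQ/dp)·p/Ed = (-298)·84.4/(-1.46) = 17226.84931…

17226.849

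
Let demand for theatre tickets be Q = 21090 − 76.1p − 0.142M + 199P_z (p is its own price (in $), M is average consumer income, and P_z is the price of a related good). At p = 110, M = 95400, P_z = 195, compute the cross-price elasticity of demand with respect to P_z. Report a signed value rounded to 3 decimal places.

1.022

At the given values, Q = 21090 − 76.1(110) − 0.142(95400) + 199(195) = 37977.2.
∂Q/∂P_z = 199.
E = (199) × (195/37977.2) = 1.02179…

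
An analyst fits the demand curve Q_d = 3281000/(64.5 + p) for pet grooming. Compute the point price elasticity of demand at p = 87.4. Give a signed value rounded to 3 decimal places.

-0.575

dQ_d/dp = −3281000/(64.5 + p)² = -142.197. At p = 87.4, Q_d = 21599.7.
Ed = (dQ_d/dp)·(p/Q_d) = (-142.197) × (87.4/21599.7) = -0.57537…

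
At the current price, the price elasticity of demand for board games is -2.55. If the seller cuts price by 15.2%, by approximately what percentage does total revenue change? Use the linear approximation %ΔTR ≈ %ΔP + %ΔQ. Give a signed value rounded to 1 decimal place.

%ΔQ ≈ Ed × %ΔP = (-2.55) × (-15.2%) = +38.7600%
%ΔTR ≈ %ΔP + %ΔQ = (-15.2%) + (+38.7600%) = +23.5600%

+23.6%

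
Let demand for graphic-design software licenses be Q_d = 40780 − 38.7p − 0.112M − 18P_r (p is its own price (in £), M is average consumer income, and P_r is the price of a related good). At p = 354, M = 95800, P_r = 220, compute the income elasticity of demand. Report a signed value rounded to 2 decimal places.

At the given values, Q_d = 40780 − 38.7(354) − 0.112(95800) − 18(220) = 12390.6.
∂Q_d/∂M = -0.112.
E = (-0.112) × (95800/12390.6) = -0.8659…

-0.87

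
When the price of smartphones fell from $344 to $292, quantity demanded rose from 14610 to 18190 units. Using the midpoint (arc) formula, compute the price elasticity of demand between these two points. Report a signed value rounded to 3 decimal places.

%ΔQ = (18190 − 14610) / [(14610 + 18190)/2] = 3580/16400 = 0.218292…
%ΔP = (292 − 344) / [(344 + 292)/2] = -52/318 = -0.163522…
Arc Ed = %ΔQ / %ΔP = (3580/16400) / (-52/318) = -1.33494…

-1.335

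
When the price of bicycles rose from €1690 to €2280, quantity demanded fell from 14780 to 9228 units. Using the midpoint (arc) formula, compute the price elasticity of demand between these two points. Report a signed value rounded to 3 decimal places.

-1.556

%ΔQ = (9228 − 14780) / [(14780 + 9228)/2] = -5552/12004 = -0.462512…
%ΔP = (2280 − 1690) / [(1690 + 2280)/2] = 590/1985 = 0.297229…
Arc Ed = %ΔQ / %ΔP = (-5552/12004) / (590/1985) = -1.55608…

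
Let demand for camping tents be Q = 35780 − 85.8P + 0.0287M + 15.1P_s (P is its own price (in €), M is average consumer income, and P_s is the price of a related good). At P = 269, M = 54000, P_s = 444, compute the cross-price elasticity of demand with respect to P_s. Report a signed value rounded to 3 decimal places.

At the given values, Q = 35780 − 85.8(269) + 0.0287(54000) + 15.1(444) = 20954.
∂Q/∂P_s = 15.1.
E = (15.1) × (444/20954) = 0.31995…

0.320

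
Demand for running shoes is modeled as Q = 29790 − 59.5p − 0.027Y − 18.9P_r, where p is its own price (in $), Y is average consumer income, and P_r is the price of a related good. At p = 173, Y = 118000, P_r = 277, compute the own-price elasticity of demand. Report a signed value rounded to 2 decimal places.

-0.93

At the given values, Q = 29790 − 59.5(173) − 0.027(118000) − 18.9(277) = 11075.2.
∂Q/∂p = −59.5.
E = (-59.5) × (173/11075.2) = -0.9294…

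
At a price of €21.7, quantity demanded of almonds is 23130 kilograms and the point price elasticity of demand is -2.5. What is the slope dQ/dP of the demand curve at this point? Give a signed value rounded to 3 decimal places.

Ed = (dQ/dP)·(P/Q) ⇒ dQ/dP = Ed·Q/P = (-2.5)·23130/21.7 = -2664.74654…

-2664.747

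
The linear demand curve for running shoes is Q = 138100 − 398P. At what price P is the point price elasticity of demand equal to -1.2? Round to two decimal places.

Ed = −398P/(138100 − 398P). Set this equal to -1.2:
398P = 1.2·(138100 − 398P) ⇒ 398P(1 + 1.2) = 1.2·138100
P = 1.2·138100 / (398·2.2) = 189.2645…

189.26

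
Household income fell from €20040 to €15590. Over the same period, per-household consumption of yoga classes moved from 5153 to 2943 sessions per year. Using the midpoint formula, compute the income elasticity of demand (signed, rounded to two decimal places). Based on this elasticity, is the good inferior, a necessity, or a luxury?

2.19; luxury

%ΔQ = (2943 − 5153)/[( 5153 + 2943)/2] = -2210/4048 = -0.545948…
%ΔIncome = (15590 − 20040)/[( 20040 + 15590)/2] = -4450/17815 = -0.249789…
E_income = (-2210/4048) / (-4450/17815) = 2.1856…
E_income > 1 ⇒ normal good, luxury.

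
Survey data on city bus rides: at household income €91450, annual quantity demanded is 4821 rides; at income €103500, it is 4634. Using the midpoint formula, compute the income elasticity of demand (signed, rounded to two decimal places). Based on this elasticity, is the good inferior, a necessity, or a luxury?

-0.32; inferior

%ΔQ = (4634 − 4821)/[( 4821 + 4634)/2] = -187/4727.5 = -0.039555…
%ΔIncome = (103500 − 91450)/[( 91450 + 103500)/2] = 12050/97475 = 0.123621…
E_income = (-187/4727.5) / (12050/97475) = -0.3199…
E_income < 0 ⇒ inferior good.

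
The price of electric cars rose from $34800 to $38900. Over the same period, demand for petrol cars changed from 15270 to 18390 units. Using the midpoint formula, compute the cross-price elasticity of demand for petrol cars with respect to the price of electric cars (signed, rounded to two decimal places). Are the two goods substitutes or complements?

1.67; substitutes

%ΔQ_{petrol cars} = (18390 − 15270)/avg = 3120/16830 = 0.185383…
%ΔP_{electric cars} = (38900 − 34800)/avg = 4100/36850 = 0.111261…
E_cross = (3120/16830) / (4100/36850) = 1.6661…
E_cross > 0 ⇒ the goods are substitutes.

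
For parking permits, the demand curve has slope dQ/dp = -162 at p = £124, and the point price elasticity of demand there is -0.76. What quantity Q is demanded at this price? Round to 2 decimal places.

26431.58

Ed = (dQ/dp)·(p/Q) ⇒ Q = (dQ/dp)·p/Ed = (-162)·124/(-0.76) = 26431.5789…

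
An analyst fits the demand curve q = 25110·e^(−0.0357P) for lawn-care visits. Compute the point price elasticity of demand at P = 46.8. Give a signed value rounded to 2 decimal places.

-1.67

dq/dP = −0.0357·q = -168.622. At P = 46.8, q = 4723.29.
Ed = (dq/dP)·(P/q) = (-168.622) × (46.8/4723.29) = -1.6707…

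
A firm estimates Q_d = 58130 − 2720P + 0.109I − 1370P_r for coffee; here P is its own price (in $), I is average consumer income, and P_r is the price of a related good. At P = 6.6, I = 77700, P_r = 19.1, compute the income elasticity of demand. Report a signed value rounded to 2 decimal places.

At the given values, Q_d = 58130 − 2720(6.6) + 0.109(77700) − 1370(19.1) = 22480.3.
∂Q_d/∂I = 0.109.
E = (0.109) × (77700/22480.3) = 0.3767…

0.38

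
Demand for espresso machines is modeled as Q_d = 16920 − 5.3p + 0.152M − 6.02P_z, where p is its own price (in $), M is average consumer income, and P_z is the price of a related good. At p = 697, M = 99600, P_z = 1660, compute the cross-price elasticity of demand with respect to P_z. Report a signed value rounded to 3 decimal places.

At the given values, Q_d = 16920 − 5.3(697) + 0.152(99600) − 6.02(1660) = 18371.9.
∂Q_d/∂P_z = -6.02.
E = (-6.02) × (1660/18371.9) = -0.54393…

-0.544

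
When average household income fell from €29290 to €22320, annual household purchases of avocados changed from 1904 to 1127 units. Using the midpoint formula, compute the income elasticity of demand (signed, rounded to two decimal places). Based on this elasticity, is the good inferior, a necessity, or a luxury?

1.90; luxury

%ΔQ = (1127 − 1904)/[( 1904 + 1127)/2] = -777/1515.5 = -0.512702…
%ΔIncome = (22320 − 29290)/[( 29290 + 22320)/2] = -6970/25805 = -0.270102…
E_income = (-777/1515.5) / (-6970/25805) = 1.8981…
E_income > 1 ⇒ normal good, luxury.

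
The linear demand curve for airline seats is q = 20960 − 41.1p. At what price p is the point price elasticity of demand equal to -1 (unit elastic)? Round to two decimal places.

254.99

Ed = −41.1p/(20960 − 41.1p). Set this equal to -1:
41.1p = 1·(20960 − 41.1p) ⇒ 41.1p(1 + 1) = 1·20960
p = 1·20960 / (41.1·2) = 254.9878…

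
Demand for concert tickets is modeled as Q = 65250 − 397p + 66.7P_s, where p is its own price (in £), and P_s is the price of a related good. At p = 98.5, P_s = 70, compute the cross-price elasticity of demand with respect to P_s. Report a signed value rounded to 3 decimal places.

0.152

At the given values, Q = 65250 − 397(98.5) + 66.7(70) = 30814.5.
∂Q/∂P_s = 66.7.
E = (66.7) × (70/30814.5) = 0.15151…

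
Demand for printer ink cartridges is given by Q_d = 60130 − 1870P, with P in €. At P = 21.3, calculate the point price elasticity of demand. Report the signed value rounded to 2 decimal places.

dQ_d/dP = −1870. At P = 21.3, Q_d = 60130 − 1870(21.3) = 20299.
Ed = (dQ_d/dP)·(P/Q_d) = −1870 × (21.3/20299) = -1.9622…

-1.96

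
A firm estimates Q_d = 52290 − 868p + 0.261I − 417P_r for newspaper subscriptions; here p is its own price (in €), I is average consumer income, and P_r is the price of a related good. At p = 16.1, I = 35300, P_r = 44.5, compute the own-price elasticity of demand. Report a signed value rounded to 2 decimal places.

At the given values, Q_d = 52290 − 868(16.1) + 0.261(35300) − 417(44.5) = 28972.
∂Q_d/∂p = −868.
E = (-868) × (16.1/28972) = -0.4823…

-0.48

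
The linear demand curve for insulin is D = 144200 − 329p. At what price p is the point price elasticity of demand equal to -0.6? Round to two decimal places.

Ed = −329p/(144200 − 329p). Set this equal to -0.6:
329p = 0.6·(144200 − 329p) ⇒ 329p(1 + 0.6) = 0.6·144200
p = 0.6·144200 / (329·1.6) = 164.3617…

164.36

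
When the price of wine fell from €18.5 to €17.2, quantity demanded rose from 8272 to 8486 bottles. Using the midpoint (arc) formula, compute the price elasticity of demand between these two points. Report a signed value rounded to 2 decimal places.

%ΔQ = (8486 − 8272) / [(8272 + 8486)/2] = 214/8379 = 0.025540…
%ΔP = (17.2 − 18.5) / [(18.5 + 17.2)/2] = -1.3/17.85 = -0.072829…
Arc Ed = %ΔQ / %ΔP = (214/8379) / (-1.3/17.85) = -0.3506…

-0.35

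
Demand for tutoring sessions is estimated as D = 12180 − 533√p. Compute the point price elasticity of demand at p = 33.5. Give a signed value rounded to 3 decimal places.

dD/dp = −533/(2√p) = -46.0442. At p = 33.5, D = 9095.04.
Ed = (dD/dp)·(p/D) = (-46.0442) × (33.5/9095.04) = -0.16959…

-0.170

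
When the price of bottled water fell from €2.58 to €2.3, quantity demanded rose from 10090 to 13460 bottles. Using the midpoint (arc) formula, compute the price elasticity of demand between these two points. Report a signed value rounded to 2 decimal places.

-2.49

%ΔQ = (13460 − 10090) / [(10090 + 13460)/2] = 3370/11775 = 0.286199…
%ΔP = (2.3 − 2.58) / [(2.58 + 2.3)/2] = -0.28/2.44 = -0.114754…
Arc Ed = %ΔQ / %ΔP = (3370/11775) / (-0.28/2.44) = -2.4940…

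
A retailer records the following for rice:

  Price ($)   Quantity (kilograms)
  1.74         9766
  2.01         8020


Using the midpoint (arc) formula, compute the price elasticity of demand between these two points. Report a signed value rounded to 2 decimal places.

%ΔQ = (8020 − 9766) / [(9766 + 8020)/2] = -1746/8893 = -0.196334…
%ΔP = (2.01 − 1.74) / [(1.74 + 2.01)/2] = 0.27/1.875 = 0.144
Arc Ed = %ΔQ / %ΔP = (-1746/8893) / (0.27/1.875) = -1.3634…

-1.36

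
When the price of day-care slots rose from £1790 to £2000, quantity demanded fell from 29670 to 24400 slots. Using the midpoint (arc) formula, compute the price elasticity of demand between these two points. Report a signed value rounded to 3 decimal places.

%ΔQ = (24400 − 29670) / [(29670 + 24400)/2] = -5270/27035 = -0.194932…
%ΔP = (2000 − 1790) / [(1790 + 2000)/2] = 210/1895 = 0.110817…
Arc Ed = %ΔQ / %ΔP = (-5270/27035) / (210/1895) = -1.75903…

-1.759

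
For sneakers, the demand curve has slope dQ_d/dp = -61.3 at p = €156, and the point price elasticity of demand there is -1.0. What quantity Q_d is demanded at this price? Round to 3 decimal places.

9562.800

Ed = (dQ_d/dp)·(p/Q_d) ⇒ Q_d = (dQ_d/dp)·p/Ed = (-61.3)·156/(-1.0) = 9562.8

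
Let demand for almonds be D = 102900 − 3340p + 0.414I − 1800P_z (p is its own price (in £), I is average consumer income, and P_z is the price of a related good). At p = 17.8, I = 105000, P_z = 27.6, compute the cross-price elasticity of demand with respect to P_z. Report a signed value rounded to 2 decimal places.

-1.33

At the given values, D = 102900 − 3340(17.8) + 0.414(105000) − 1800(27.6) = 37238.
∂D/∂P_z = -1800.
E = (-1800) × (27.6/37238) = -1.3341…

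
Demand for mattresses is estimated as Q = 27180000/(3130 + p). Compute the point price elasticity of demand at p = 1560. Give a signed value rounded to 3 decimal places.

dQ/dp = −27180000/(3130 + p)² = -1.23567. At p = 1560, Q = 5795.31.
Ed = (dQ/dp)·(p/Q) = (-1.23567) × (1560/5795.31) = -0.33262…

-0.333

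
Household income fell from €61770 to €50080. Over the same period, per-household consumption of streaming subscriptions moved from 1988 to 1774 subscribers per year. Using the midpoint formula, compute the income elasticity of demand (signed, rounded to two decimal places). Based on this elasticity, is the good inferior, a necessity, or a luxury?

0.54; necessity

%ΔQ = (1774 − 1988)/[( 1988 + 1774)/2] = -214/1881 = -0.113769…
%ΔIncome = (50080 − 61770)/[( 61770 + 50080)/2] = -11690/55925 = -0.209029…
E_income = (-214/1881) / (-11690/55925) = 0.5442…
0 < E_income < 1 ⇒ normal good, necessity.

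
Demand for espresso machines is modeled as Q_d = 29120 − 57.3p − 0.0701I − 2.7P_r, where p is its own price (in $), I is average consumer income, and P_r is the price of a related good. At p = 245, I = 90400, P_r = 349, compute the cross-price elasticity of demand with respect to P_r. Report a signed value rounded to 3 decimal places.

At the given values, Q_d = 29120 − 57.3(245) − 0.0701(90400) − 2.7(349) = 7802.16.
∂Q_d/∂P_r = -2.7.
E = (-2.7) × (349/7802.16) = -0.12077…

-0.121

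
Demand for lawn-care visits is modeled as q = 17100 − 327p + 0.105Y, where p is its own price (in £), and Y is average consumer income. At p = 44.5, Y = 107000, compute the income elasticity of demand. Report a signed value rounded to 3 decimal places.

At the given values, q = 17100 − 327(44.5) + 0.105(107000) = 13783.5.
∂q/∂Y = 0.105.
E = (0.105) × (107000/13783.5) = 0.81510…

0.815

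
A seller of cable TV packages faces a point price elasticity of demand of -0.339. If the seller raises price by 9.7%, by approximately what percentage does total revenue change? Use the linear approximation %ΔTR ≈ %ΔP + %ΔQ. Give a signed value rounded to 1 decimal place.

+6.4%

%ΔQ ≈ Ed × %ΔP = (-0.339) × (+9.7%) = -3.2883%
%ΔTR ≈ %ΔP + %ΔQ = (+9.7%) + (-3.2883%) = +6.4117%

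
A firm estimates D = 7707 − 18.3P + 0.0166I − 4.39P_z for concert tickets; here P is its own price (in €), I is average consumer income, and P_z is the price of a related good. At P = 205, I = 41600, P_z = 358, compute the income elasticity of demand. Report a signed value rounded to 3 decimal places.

0.225

At the given values, D = 7707 − 18.3(205) + 0.0166(41600) − 4.39(358) = 3074.44.
∂D/∂I = 0.0166.
E = (0.0166) × (41600/3074.44) = 0.22461…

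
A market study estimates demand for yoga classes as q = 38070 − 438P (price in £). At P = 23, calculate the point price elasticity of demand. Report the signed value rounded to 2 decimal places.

dq/dP = −438. At P = 23, q = 38070 − 438(23) = 27996.
Ed = (dq/dP)·(P/q) = −438 × (23/27996) = -0.3598…

-0.36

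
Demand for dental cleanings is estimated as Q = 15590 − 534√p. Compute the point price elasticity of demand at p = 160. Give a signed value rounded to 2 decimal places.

dQ/dp = −534/(2√p) = -21.1082. At p = 160, Q = 8835.37.
Ed = (dQ/dp)·(p/Q) = (-21.1082) × (160/8835.37) = -0.3822…

-0.38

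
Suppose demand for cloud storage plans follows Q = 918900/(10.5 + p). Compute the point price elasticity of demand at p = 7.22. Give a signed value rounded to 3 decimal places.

-0.407

dQ/dp = −918900/(10.5 + p)² = -2926.45. At p = 7.22, Q = 51856.7.
Ed = (dQ/dp)·(p/Q) = (-2926.45) × (7.22/51856.7) = -0.40744…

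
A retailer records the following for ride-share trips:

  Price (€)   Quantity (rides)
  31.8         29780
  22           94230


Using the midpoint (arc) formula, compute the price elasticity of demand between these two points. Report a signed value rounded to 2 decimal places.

%ΔQ = (94230 − 29780) / [(29780 + 94230)/2] = 64450/62005 = 1.039432…
%ΔP = (22 − 31.8) / [(31.8 + 22)/2] = -9.8/26.9 = -0.364312…
Arc Ed = %ΔQ / %ΔP = (64450/62005) / (-9.8/26.9) = -2.8531…

-2.85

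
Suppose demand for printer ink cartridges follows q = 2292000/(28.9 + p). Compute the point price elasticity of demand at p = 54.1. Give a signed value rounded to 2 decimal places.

dq/dp = −2292000/(28.9 + p)² = -332.704. At p = 54.1, q = 27614.5.
Ed = (dq/dp)·(p/q) = (-332.704) × (54.1/27614.5) = -0.6518…

-0.65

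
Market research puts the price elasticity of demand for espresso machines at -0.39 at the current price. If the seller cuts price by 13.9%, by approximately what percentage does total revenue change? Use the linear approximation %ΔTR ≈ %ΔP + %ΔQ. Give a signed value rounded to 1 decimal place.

-8.5%

%ΔQ ≈ Ed × %ΔP = (-0.39) × (-13.9%) = +5.4210%
%ΔTR ≈ %ΔP + %ΔQ = (-13.9%) + (+5.4210%) = -8.4790%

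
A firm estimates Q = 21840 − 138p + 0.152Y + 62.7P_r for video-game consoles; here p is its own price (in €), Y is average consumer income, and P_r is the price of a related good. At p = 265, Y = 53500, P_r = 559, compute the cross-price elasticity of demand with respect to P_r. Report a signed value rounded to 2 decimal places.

At the given values, Q = 21840 − 138(265) + 0.152(53500) + 62.7(559) = 28451.3.
∂Q/∂P_r = 62.7.
E = (62.7) × (559/28451.3) = 1.2319…

1.23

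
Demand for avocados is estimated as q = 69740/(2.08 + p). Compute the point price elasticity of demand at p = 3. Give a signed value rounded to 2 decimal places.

-0.59

dq/dp = −69740/(2.08 + p)² = -2702.43. At p = 3, q = 13728.3.
Ed = (dq/dp)·(p/q) = (-2702.43) × (3/13728.3) = -0.5905…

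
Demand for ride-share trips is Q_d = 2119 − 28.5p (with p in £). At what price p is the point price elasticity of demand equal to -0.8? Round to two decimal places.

33.04

Ed = −28.5p/(2119 − 28.5p). Set this equal to -0.8:
28.5p = 0.8·(2119 − 28.5p) ⇒ 28.5p(1 + 0.8) = 0.8·2119
p = 0.8·2119 / (28.5·1.8) = 33.0448…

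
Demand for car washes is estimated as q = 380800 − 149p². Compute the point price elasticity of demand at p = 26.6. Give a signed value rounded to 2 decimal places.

dq/dp = −2·149·p = -7926.8. At p = 26.6, q = 275373.56.
Ed = (dq/dp)·(p/q) = (-7926.8) × (26.6/275373.56) = -0.7656…

-0.77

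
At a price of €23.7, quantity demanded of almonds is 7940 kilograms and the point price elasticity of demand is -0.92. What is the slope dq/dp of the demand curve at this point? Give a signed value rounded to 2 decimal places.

Ed = (dq/dp)·(p/q) ⇒ dq/dp = Ed·q/p = (-0.92)·7940/23.7 = -308.2194…

-308.22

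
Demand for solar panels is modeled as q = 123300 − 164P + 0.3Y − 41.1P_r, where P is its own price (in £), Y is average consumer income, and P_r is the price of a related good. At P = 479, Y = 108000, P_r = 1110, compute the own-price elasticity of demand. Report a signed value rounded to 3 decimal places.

At the given values, q = 123300 − 164(479) + 0.3(108000) − 41.1(1110) = 31523.
∂q/∂P = −164.
E = (-164) × (479/31523) = -2.49202…

-2.492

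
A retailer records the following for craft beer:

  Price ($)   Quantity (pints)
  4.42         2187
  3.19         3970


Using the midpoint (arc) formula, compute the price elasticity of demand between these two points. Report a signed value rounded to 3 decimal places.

%ΔQ = (3970 − 2187) / [(2187 + 3970)/2] = 1783/3078.5 = 0.579178…
%ΔP = (3.19 − 4.42) / [(4.42 + 3.19)/2] = -1.23/3.805 = -0.323258…
Arc Ed = %ΔQ / %ΔP = (1783/3078.5) / (-1.23/3.805) = -1.79168…

-1.792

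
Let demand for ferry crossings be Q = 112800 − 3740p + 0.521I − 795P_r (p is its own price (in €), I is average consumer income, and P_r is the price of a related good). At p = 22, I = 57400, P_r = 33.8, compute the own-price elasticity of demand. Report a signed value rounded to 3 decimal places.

At the given values, Q = 112800 − 3740(22) + 0.521(57400) − 795(33.8) = 33554.4.
∂Q/∂p = −3740.
E = (-3740) × (22/33554.4) = -2.45213…

-2.452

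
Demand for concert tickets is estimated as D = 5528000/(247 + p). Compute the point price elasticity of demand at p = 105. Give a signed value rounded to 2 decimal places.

-0.30

dD/dp = −5528000/(247 + p)² = -44.6152. At p = 105, D = 15704.5.
Ed = (dD/dp)·(p/D) = (-44.6152) × (105/15704.5) = -0.2982…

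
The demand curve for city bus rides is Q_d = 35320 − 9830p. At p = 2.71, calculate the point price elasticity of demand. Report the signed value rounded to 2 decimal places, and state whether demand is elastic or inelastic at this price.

dQ_d/dp = −9830. At p = 2.71, Q_d = 35320 − 9830(2.71) = 8680.7.
Ed = (dQ_d/dp)·(p/Q_d) = −9830 × (2.71/8680.7) = -3.0687…
|Ed| = 3.07 > 1, so demand is elastic.

-3.07; elastic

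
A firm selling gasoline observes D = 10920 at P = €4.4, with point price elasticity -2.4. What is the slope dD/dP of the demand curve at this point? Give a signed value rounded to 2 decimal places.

-5956.36

Ed = (dD/dP)·(P/D) ⇒ dD/dP = Ed·D/P = (-2.4)·10920/4.4 = -5956.3636…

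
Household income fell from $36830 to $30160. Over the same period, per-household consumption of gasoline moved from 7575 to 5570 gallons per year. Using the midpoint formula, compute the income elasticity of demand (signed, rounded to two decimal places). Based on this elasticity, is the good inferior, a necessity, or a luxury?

%ΔQ = (5570 − 7575)/[( 7575 + 5570)/2] = -2005/6572.5 = -0.305058…
%ΔIncome = (30160 − 36830)/[( 36830 + 30160)/2] = -6670/33495 = -0.199134…
E_income = (-2005/6572.5) / (-6670/33495) = 1.5319…
E_income > 1 ⇒ normal good, luxury.

1.53; luxury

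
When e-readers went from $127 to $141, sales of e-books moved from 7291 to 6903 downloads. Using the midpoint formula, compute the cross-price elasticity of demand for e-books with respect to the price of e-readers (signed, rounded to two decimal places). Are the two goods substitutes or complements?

%ΔQ_{e-books} = (6903 − 7291)/avg = -388/7097 = -0.054670…
%ΔP_{e-readers} = (141 − 127)/avg = 14/134 = 0.104477…
E_cross = (-388/7097) / (14/134) = -0.5232…
E_cross < 0 ⇒ the goods are complements.

-0.52; complements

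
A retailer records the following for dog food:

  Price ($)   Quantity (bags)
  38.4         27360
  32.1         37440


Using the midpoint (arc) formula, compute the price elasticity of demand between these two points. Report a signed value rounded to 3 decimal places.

-1.741

%ΔQ = (37440 − 27360) / [(27360 + 37440)/2] = 10080/32400 = 0.311111…
%ΔP = (32.1 − 38.4) / [(38.4 + 32.1)/2] = -6.3/35.25 = -0.178723…
Arc Ed = %ΔQ / %ΔP = (10080/32400) / (-6.3/35.25) = -1.74074…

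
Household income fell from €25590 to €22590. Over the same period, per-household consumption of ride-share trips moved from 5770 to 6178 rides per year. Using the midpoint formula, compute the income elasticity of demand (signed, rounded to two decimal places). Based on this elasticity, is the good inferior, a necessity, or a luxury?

-0.55; inferior

%ΔQ = (6178 − 5770)/[( 5770 + 6178)/2] = 408/5974 = 0.068295…
%ΔIncome = (22590 − 25590)/[( 25590 + 22590)/2] = -3000/24090 = -0.124533…
E_income = (408/5974) / (-3000/24090) = -0.5484…
E_income < 0 ⇒ inferior good.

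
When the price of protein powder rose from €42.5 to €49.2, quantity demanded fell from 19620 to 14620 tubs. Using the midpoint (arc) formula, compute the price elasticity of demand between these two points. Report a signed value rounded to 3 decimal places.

-1.999

%ΔQ = (14620 − 19620) / [(19620 + 14620)/2] = -5000/17120 = -0.292056…
%ΔP = (49.2 − 42.5) / [(42.5 + 49.2)/2] = 6.7/45.85 = 0.146128…
Arc Ed = %ΔQ / %ΔP = (-5000/17120) / (6.7/45.85) = -1.99862…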